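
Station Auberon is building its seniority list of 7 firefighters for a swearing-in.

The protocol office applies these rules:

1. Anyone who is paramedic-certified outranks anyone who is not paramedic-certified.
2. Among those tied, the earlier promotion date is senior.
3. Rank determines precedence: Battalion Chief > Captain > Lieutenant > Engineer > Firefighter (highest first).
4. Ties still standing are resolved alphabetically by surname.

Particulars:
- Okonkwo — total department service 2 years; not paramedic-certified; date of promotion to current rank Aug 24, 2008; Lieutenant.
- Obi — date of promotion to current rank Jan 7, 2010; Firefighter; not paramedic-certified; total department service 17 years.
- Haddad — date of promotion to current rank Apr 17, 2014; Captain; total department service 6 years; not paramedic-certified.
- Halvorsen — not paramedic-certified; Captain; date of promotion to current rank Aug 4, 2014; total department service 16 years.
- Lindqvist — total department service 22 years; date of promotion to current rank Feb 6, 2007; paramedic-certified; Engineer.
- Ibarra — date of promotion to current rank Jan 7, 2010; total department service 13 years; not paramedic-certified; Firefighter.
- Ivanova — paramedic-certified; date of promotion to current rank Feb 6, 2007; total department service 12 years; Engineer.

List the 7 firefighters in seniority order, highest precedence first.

Ivanova, Lindqvist, Okonkwo, Ibarra, Obi, Haddad, Halvorsen

By the first rule: Ivanova and Lindqvist (both paramedic-certified); then Okonkwo, Ibarra, Obi, Haddad and Halvorsen (each not paramedic-certified).
Ivanova and Lindqvist both have date of promotion to current rank Feb 6, 2007, so the next rule applies.
Ivanova and Lindqvist are each Engineer, so the next rule applies.
Among Ivanova and Lindqvist, alphabetically by surname: Ivanova before Lindqvist.
Among Okonkwo, Ibarra, Obi, Haddad and Halvorsen, by date of promotion to current rank (earlier first): Okonkwo (Aug 24, 2008) before Ibarra and Obi (Jan 7, 2010) before Haddad (Apr 17, 2014) before Halvorsen (Aug 4, 2014).
Ibarra and Obi are each Firefighter, so the next rule applies.
Among Ibarra and Obi, alphabetically by surname: Ibarra before Obi.
Full order: Ivanova, Lindqvist, Okonkwo, Ibarra, Obi, Haddad, Halvorsen.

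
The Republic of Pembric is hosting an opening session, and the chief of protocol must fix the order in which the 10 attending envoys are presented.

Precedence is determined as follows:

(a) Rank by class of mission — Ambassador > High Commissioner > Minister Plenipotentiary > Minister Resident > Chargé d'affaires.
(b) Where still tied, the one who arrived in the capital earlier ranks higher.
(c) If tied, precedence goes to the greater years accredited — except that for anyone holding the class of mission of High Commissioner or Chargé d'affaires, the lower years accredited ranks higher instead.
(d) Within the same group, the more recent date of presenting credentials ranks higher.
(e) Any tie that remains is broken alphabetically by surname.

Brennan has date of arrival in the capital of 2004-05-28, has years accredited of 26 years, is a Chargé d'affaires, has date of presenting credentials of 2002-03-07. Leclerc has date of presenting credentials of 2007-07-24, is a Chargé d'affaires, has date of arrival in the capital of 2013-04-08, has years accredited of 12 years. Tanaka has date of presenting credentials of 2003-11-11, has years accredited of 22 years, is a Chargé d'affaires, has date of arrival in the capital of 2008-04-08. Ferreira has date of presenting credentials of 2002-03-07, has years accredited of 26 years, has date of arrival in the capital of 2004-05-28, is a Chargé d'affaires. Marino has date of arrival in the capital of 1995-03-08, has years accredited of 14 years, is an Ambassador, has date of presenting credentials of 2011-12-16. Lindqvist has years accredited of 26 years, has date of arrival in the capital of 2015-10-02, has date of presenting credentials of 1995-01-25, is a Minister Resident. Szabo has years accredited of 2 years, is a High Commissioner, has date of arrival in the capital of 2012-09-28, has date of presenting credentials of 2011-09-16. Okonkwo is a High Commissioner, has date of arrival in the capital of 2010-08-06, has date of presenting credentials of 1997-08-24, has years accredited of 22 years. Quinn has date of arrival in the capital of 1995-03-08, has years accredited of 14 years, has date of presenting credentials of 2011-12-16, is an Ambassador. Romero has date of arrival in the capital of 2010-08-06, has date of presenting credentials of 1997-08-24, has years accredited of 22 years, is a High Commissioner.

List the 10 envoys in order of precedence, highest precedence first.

By class of mission: Marino and Quinn (Ambassador); then Okonkwo, Romero and Szabo (High Commissioner); then Lindqvist (Minister Resident); then Brennan, Ferreira, Tanaka and Leclerc (Chargé d'affaires).
Marino and Quinn both have date of arrival in the capital 1995-03-08, so the next rule applies.
Marino and Quinn both have years accredited 14 years, so the next rule applies.
Marino and Quinn both have date of presenting credentials 2011-12-16, so the next rule applies.
Among Marino and Quinn, alphabetically by surname: Marino before Quinn.
Among Okonkwo, Romero and Szabo, by date of arrival in the capital (earlier first): Okonkwo and Romero (2010-08-06) before Szabo (2012-09-28).
Okonkwo and Romero both have years accredited 22 years, so the next rule applies.
Okonkwo and Romero both have date of presenting credentials 1997-08-24, so the next rule applies.
Among Okonkwo and Romero, alphabetically by surname: Okonkwo before Romero.
Among Brennan, Ferreira, Tanaka and Leclerc, by date of arrival in the capital (earlier first): Brennan and Ferreira (2004-05-28) before Tanaka (2008-04-08) before Leclerc (2013-04-08).
Brennan and Ferreira both have years accredited 26 years, so the next rule applies.
Brennan and Ferreira both have date of presenting credentials 2002-03-07, so the next rule applies.
Among Brennan and Ferreira, alphabetically by surname: Brennan before Ferreira.
Full order: Marino, Quinn, Okonkwo, Romero, Szabo, Lindqvist, Brennan, Ferreira, Tanaka, Leclerc.

Marino, Quinn, Okonkwo, Romero, Szabo, Lindqvist, Brennan, Ferreira, Tanaka, Leclerc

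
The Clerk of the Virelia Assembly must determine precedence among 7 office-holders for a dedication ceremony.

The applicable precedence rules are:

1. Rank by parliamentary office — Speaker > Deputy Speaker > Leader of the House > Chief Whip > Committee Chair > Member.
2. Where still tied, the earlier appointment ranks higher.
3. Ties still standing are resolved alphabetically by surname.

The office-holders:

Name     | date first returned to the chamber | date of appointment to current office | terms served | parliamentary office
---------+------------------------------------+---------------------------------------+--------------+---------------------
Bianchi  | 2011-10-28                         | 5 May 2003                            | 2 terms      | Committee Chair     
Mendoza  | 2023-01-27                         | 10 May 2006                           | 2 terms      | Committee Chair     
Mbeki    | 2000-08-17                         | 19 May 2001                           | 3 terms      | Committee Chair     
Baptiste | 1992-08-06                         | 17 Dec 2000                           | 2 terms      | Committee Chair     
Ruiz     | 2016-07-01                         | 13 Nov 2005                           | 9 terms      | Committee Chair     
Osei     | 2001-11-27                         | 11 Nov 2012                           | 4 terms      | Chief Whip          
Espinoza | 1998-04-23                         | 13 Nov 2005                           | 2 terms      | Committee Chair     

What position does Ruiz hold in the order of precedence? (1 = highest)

By parliamentary office: Osei (Chief Whip); then Baptiste, Mbeki, Bianchi, Espinoza, Ruiz and Mendoza (Committee Chair).
Among Baptiste, Mbeki, Bianchi, Espinoza, Ruiz and Mendoza, by date of appointment to current office (earlier first): Baptiste (17 Dec 2000) before Mbeki (19 May 2001) before Bianchi (5 May 2003) before Espinoza and Ruiz (13 Nov 2005) before Mendoza (10 May 2006).
Among Espinoza and Ruiz, alphabetically by surname: Espinoza before Ruiz.
Order: Osei, Baptiste, Mbeki, Bianchi, Espinoza, Ruiz, Mendoza. So position 6.

6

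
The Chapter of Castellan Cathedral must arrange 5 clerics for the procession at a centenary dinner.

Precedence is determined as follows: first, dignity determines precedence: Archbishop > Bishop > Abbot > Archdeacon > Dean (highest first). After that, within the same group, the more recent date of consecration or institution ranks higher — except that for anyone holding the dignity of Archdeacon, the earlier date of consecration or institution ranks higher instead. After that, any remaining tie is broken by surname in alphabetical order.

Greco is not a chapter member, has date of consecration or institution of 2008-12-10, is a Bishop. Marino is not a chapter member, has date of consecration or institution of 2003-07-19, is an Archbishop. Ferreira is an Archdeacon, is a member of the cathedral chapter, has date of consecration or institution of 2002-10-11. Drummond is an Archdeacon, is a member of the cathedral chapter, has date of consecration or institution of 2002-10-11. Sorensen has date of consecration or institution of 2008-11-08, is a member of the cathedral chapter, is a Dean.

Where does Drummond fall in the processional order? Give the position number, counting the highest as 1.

3

By dignity: Marino (Archbishop); then Greco (Bishop); then Drummond and Ferreira (Archdeacon); then Sorensen (Dean).
Drummond and Ferreira both have date of consecration or institution 2002-10-11, so the next rule applies.
Among Drummond and Ferreira, alphabetically by surname: Drummond before Ferreira.
Order: Marino, Greco, Drummond, Ferreira, Sorensen. So position 3.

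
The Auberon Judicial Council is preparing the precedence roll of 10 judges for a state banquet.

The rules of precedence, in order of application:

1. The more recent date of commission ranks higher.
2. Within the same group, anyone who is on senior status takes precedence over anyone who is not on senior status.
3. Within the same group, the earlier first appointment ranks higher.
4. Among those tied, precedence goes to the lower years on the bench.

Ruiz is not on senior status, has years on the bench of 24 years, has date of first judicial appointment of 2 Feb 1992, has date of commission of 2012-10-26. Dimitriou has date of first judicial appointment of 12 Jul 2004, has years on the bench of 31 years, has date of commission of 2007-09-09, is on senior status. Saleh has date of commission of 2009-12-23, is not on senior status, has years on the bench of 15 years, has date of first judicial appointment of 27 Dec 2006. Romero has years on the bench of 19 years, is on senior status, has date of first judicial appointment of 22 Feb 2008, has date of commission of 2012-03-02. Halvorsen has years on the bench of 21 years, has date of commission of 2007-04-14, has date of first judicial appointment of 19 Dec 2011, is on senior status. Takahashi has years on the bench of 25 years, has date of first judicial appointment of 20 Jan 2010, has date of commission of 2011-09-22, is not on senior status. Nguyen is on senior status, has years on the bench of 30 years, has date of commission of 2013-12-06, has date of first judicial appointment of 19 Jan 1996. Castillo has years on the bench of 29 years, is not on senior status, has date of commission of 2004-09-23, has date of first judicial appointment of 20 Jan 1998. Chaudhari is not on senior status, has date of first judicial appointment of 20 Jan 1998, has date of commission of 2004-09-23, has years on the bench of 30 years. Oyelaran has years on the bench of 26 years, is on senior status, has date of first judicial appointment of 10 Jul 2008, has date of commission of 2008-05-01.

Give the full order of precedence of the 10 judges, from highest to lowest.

By date of commission (later first): Nguyen (2013-12-06); then Ruiz (2012-10-26); then Romero (2012-03-02); then Takahashi (2011-09-22); then Saleh (2009-12-23); then Oyelaran (2008-05-01); then Dimitriou (2007-09-09); then Halvorsen (2007-04-14); then Castillo and Chaudhari (both 2004-09-23).
Castillo and Chaudhari are each not on senior status, so the next rule applies.
Castillo and Chaudhari both have date of first judicial appointment 20 Jan 1998, so the next rule applies.
Among Castillo and Chaudhari, by years on the bench (lower first): Castillo (29 years) before Chaudhari (30 years).
Full order: Nguyen, Ruiz, Romero, Takahashi, Saleh, Oyelaran, Dimitriou, Halvorsen, Castillo, Chaudhari.

Nguyen, Ruiz, Romero, Takahashi, Saleh, Oyelaran, Dimitriou, Halvorsen, Castillo, Chaudhari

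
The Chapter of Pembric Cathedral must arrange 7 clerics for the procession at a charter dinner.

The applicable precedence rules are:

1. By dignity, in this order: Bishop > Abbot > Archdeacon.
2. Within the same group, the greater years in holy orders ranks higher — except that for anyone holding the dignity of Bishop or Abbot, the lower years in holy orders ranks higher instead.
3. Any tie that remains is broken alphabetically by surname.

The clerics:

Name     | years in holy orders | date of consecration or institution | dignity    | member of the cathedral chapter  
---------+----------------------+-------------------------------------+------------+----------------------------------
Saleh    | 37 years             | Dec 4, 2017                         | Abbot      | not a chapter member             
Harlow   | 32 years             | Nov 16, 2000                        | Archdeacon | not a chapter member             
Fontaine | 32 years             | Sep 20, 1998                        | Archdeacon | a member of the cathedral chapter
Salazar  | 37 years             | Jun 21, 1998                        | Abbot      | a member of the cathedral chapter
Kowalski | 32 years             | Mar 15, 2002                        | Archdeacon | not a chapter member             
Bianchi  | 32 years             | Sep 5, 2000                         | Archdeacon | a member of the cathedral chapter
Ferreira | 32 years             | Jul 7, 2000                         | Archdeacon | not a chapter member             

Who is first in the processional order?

By dignity: Salazar and Saleh (Abbot); then Bianchi, Ferreira, Fontaine, Harlow and Kowalski (Archdeacon).
Salazar and Saleh both have years in holy orders 37 years, so the next rule applies.
Among Salazar and Saleh, alphabetically by surname: Salazar before Saleh.
Bianchi, Ferreira, Fontaine, Harlow and Kowalski all have years in holy orders 32 years, so the next rule applies.
Among Bianchi, Ferreira, Fontaine, Harlow and Kowalski, alphabetically by surname: Bianchi before Ferreira before Fontaine before Harlow before Kowalski.
Order: Salazar, Saleh, Bianchi, Ferreira, Fontaine, Harlow, Kowalski.

Salazar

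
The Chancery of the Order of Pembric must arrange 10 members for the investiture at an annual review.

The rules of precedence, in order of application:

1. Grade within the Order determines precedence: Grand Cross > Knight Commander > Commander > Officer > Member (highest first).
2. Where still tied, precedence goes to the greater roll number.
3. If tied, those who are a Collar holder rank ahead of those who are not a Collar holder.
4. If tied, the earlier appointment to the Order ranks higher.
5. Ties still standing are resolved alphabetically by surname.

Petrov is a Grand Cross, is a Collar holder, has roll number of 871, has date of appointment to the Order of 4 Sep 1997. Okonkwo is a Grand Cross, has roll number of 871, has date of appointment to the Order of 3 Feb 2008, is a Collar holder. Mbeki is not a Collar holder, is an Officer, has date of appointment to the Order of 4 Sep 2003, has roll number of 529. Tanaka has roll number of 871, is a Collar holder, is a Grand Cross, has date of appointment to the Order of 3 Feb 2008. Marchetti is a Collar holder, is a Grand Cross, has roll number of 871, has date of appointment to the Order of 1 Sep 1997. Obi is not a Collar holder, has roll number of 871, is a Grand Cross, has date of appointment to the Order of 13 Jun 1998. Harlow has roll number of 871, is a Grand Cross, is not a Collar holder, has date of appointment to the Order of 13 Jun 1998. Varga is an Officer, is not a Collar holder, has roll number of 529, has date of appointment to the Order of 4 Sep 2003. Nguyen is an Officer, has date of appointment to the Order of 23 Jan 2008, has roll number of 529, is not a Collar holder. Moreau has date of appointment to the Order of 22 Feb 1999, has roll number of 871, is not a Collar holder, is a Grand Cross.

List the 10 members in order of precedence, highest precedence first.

By grade within the Order: Marchetti, Petrov, Okonkwo, Tanaka, Harlow, Obi and Moreau (Grand Cross); then Mbeki, Varga and Nguyen (Officer).
Marchetti, Petrov, Okonkwo, Tanaka, Harlow, Obi and Moreau all have roll number 871, so the next rule applies.
Among Marchetti, Petrov, Okonkwo, Tanaka, Harlow, Obi and Moreau, a Collar holder before not a Collar holder: Marchetti, Petrov, Okonkwo and Tanaka (a Collar holder) before Harlow, Obi and Moreau (not a Collar holder).
Among Marchetti, Petrov, Okonkwo and Tanaka, by date of appointment to the Order (earlier first): Marchetti (1 Sep 1997) before Petrov (4 Sep 1997) before Okonkwo and Tanaka (3 Feb 2008).
Among Okonkwo and Tanaka, alphabetically by surname: Okonkwo before Tanaka.
Among Harlow, Obi and Moreau, by date of appointment to the Order (earlier first): Harlow and Obi (13 Jun 1998) before Moreau (22 Feb 1999).
Among Harlow and Obi, alphabetically by surname: Harlow before Obi.
Mbeki, Varga and Nguyen all have roll number 529, so the next rule applies.
Mbeki, Varga and Nguyen are each not a Collar holder, so the next rule applies.
Among Mbeki, Varga and Nguyen, by date of appointment to the Order (earlier first): Mbeki and Varga (4 Sep 2003) before Nguyen (23 Jan 2008).
Among Mbeki and Varga, alphabetically by surname: Mbeki before Varga.
Full order: Marchetti, Petrov, Okonkwo, Tanaka, Harlow, Obi, Moreau, Mbeki, Varga, Nguyen.

Marchetti, Petrov, Okonkwo, Tanaka, Harlow, Obi, Moreau, Mbeki, Varga, Nguyen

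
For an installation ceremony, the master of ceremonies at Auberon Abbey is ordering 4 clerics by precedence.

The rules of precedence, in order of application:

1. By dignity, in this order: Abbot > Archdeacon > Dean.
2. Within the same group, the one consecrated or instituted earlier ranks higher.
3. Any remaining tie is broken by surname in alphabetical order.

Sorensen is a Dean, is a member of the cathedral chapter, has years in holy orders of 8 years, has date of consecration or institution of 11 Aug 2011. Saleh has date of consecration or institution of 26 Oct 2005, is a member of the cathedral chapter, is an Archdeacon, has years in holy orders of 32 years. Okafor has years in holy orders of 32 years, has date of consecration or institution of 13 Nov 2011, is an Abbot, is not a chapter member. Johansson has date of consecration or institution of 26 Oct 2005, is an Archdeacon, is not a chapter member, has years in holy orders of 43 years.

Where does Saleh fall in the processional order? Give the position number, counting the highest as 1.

3

By dignity: Okafor (Abbot); then Johansson and Saleh (Archdeacon); then Sorensen (Dean).
Johansson and Saleh both have date of consecration or institution 26 Oct 2005, so the next rule applies.
Among Johansson and Saleh, alphabetically by surname: Johansson before Saleh.
Order: Okafor, Johansson, Saleh, Sorensen. So position 3.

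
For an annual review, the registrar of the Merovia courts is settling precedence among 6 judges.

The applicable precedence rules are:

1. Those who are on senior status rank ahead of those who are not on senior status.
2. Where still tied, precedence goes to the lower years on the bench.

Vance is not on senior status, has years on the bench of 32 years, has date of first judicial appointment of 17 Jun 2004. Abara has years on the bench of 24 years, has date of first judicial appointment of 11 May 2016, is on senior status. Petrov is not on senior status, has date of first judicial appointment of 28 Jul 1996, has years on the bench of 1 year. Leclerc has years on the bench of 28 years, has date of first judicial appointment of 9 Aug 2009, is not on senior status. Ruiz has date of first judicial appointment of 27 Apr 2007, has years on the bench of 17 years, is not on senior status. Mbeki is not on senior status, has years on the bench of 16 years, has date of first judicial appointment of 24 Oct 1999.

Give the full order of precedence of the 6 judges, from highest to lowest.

By the first rule: Abara (on senior status); then Petrov, Mbeki, Ruiz, Leclerc and Vance (each not on senior status).
Among Petrov, Mbeki, Ruiz, Leclerc and Vance, by years on the bench (lower first): Petrov (1 year) before Mbeki (16 years) before Ruiz (17 years) before Leclerc (28 years) before Vance (32 years).
Full order: Abara, Petrov, Mbeki, Ruiz, Leclerc, Vance.

Abara, Petrov, Mbeki, Ruiz, Leclerc, Vance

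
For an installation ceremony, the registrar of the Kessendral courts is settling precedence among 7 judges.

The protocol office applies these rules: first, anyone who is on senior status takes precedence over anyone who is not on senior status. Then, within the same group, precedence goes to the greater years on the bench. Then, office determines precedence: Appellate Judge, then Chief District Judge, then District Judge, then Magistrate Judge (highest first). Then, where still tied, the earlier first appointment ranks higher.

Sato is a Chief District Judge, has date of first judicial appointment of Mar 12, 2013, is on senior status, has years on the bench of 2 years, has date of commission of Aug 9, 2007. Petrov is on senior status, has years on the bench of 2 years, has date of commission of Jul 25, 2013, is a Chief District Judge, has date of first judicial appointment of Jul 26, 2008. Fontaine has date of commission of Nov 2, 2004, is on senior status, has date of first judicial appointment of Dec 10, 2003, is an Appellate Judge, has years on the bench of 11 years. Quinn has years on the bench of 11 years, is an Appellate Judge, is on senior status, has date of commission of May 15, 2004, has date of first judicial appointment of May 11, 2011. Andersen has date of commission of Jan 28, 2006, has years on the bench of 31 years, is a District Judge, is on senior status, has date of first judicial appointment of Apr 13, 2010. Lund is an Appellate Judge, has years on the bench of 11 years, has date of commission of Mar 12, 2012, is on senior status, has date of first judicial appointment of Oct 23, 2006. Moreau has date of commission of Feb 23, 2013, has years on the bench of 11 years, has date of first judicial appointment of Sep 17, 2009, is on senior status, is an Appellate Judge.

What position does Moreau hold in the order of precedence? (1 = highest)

By the first rule: Andersen, Fontaine, Lund, Moreau, Quinn, Petrov and Sato (each on senior status).
Among Andersen, Fontaine, Lund, Moreau, Quinn, Petrov and Sato, by years on the bench (higher first): Andersen (31 years) before Fontaine, Lund, Moreau and Quinn (11 years) before Petrov and Sato (2 years).
Fontaine, Lund, Moreau and Quinn are each Appellate Judge, so the next rule applies.
Among Fontaine, Lund, Moreau and Quinn, by date of first judicial appointment (earlier first): Fontaine (Dec 10, 2003) before Lund (Oct 23, 2006) before Moreau (Sep 17, 2009) before Quinn (May 11, 2011).
Petrov and Sato are each Chief District Judge, so the next rule applies.
Among Petrov and Sato, by date of first judicial appointment (earlier first): Petrov (Jul 26, 2008) before Sato (Mar 12, 2013).
Order: Andersen, Fontaine, Lund, Moreau, Quinn, Petrov, Sato. So position 4.

4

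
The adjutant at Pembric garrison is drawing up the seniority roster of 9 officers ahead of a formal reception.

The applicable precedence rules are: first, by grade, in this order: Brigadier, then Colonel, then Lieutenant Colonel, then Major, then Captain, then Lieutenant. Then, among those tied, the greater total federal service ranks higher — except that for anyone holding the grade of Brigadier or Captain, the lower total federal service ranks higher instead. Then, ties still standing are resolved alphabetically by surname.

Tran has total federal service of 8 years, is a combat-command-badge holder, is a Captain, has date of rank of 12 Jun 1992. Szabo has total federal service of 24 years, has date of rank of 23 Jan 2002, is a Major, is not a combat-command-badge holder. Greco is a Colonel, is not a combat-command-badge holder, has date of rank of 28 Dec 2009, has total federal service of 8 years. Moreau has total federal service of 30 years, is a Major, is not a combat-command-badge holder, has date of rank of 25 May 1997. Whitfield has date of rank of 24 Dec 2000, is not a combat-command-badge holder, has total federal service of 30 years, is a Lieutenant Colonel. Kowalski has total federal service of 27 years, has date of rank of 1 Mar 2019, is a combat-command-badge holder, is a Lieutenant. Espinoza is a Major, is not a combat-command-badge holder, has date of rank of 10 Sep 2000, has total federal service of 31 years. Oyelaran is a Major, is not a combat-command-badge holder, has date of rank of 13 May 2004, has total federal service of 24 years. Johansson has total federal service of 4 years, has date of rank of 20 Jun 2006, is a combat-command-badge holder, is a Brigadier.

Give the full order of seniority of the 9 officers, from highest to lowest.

By grade: Johansson (Brigadier); then Greco (Colonel); then Whitfield (Lieutenant Colonel); then Espinoza, Moreau, Oyelaran and Szabo (Major); then Tran (Captain); then Kowalski (Lieutenant).
Among Espinoza, Moreau, Oyelaran and Szabo, by total federal service (higher first): Espinoza (31 years) before Moreau (30 years) before Oyelaran and Szabo (24 years).
Among Oyelaran and Szabo, alphabetically by surname: Oyelaran before Szabo.
Full order: Johansson, Greco, Whitfield, Espinoza, Moreau, Oyelaran, Szabo, Tran, Kowalski.

Johansson, Greco, Whitfield, Espinoza, Moreau, Oyelaran, Szabo, Tran, Kowalski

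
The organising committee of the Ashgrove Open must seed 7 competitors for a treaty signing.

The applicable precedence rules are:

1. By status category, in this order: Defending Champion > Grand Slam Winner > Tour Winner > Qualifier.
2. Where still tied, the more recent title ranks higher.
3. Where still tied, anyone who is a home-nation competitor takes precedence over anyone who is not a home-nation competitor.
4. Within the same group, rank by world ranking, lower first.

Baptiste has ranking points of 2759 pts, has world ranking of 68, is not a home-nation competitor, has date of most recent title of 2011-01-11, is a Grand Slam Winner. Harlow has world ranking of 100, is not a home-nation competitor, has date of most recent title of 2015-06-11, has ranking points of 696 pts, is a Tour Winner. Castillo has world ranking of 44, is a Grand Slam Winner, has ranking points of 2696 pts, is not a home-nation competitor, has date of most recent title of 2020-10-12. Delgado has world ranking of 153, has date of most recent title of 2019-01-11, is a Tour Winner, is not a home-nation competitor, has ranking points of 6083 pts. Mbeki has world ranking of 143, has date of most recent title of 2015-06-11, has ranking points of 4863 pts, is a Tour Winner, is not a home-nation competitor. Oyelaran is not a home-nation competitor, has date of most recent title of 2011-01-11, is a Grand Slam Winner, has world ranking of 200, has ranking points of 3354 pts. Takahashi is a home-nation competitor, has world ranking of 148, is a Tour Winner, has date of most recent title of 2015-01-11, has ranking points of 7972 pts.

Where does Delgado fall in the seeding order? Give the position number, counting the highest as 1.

4

By status category: Castillo, Baptiste and Oyelaran (Grand Slam Winner); then Delgado, Harlow, Mbeki and Takahashi (Tour Winner).
Among Castillo, Baptiste and Oyelaran, by date of most recent title (later first): Castillo (2020-10-12) before Baptiste and Oyelaran (2011-01-11).
Baptiste and Oyelaran are each not a home-nation competitor, so the next rule applies.
Among Baptiste and Oyelaran, by world ranking (lower first): Baptiste (68) before Oyelaran (200).
Among Delgado, Harlow, Mbeki and Takahashi, by date of most recent title (later first): Delgado (2019-01-11) before Harlow and Mbeki (2015-06-11) before Takahashi (2015-01-11).
Harlow and Mbeki are each not a home-nation competitor, so the next rule applies.
Among Harlow and Mbeki, by world ranking (lower first): Harlow (100) before Mbeki (143).
Order: Castillo, Baptiste, Oyelaran, Delgado, Harlow, Mbeki, Takahashi. So position 4.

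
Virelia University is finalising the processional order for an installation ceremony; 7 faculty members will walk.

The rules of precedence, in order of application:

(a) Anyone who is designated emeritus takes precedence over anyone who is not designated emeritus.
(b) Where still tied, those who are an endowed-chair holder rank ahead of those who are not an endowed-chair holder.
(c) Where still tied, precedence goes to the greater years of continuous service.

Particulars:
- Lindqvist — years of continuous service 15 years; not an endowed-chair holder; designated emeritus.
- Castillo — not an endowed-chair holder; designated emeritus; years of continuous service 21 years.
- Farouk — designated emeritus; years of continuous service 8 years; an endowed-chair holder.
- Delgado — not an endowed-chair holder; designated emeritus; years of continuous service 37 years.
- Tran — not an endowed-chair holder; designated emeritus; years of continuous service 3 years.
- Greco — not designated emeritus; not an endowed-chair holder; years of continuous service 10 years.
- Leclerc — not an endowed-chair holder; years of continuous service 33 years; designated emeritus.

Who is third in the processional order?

Leclerc

By the first rule: Farouk, Delgado, Leclerc, Castillo, Lindqvist and Tran (each designated emeritus); then Greco (not designated emeritus).
Among Farouk, Delgado, Leclerc, Castillo, Lindqvist and Tran, an endowed-chair holder before not an endowed-chair holder: Farouk (an endowed-chair holder) before Delgado, Leclerc, Castillo, Lindqvist and Tran (not an endowed-chair holder).
Among Delgado, Leclerc, Castillo, Lindqvist and Tran, by years of continuous service (higher first): Delgado (37 years) before Leclerc (33 years) before Castillo (21 years) before Lindqvist (15 years) before Tran (3 years).
Order: Farouk, Delgado, Leclerc, Castillo, Lindqvist, Tran, Greco.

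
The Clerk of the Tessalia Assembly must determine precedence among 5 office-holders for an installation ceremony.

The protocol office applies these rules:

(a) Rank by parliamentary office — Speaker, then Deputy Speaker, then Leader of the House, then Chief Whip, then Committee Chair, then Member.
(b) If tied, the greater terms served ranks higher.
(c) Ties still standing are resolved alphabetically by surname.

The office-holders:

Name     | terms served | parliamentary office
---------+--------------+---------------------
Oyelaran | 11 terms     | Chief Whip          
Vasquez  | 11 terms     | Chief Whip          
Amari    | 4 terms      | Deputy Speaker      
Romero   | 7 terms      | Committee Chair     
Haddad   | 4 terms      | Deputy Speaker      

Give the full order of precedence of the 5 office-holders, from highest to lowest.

By parliamentary office: Amari and Haddad (Deputy Speaker); then Oyelaran and Vasquez (Chief Whip); then Romero (Committee Chair).
Amari and Haddad both have terms served 4 terms, so the next rule applies.
Among Amari and Haddad, alphabetically by surname: Amari before Haddad.
Oyelaran and Vasquez both have terms served 11 terms, so the next rule applies.
Among Oyelaran and Vasquez, alphabetically by surname: Oyelaran before Vasquez.
Full order: Amari, Haddad, Oyelaran, Vasquez, Romero.

Amari, Haddad, Oyelaran, Vasquez, Romero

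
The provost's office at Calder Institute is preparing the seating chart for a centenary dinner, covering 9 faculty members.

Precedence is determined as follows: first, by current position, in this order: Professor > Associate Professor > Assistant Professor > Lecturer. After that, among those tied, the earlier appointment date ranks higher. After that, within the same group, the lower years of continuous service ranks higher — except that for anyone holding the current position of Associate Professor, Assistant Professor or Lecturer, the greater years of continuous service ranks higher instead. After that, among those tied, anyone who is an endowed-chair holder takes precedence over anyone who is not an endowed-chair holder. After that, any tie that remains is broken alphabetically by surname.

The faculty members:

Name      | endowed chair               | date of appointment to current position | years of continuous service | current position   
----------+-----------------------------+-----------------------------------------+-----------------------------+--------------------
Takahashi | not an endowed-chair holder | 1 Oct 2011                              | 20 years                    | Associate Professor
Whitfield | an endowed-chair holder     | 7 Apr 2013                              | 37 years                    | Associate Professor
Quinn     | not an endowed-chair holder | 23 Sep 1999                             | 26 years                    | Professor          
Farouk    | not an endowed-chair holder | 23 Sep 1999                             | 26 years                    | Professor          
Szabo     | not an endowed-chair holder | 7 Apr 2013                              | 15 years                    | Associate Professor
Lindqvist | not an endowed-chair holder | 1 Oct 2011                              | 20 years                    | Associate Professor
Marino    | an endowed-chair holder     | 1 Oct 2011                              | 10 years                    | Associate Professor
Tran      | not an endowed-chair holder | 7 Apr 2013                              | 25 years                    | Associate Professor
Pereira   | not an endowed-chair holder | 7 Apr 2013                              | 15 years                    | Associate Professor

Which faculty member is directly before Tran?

By current position: Farouk and Quinn (Professor); then Lindqvist, Takahashi, Marino, Whitfield, Tran, Pereira and Szabo (Associate Professor).
Farouk and Quinn both have date of appointment to current position 23 Sep 1999, so the next rule applies.
Farouk and Quinn both have years of continuous service 26 years, so the next rule applies.
Farouk and Quinn are each not an endowed-chair holder, so the next rule applies.
Among Farouk and Quinn, alphabetically by surname: Farouk before Quinn.
Among Lindqvist, Takahashi, Marino, Whitfield, Tran, Pereira and Szabo, by date of appointment to current position (earlier first): Lindqvist, Takahashi and Marino (1 Oct 2011) before Whitfield, Tran, Pereira and Szabo (7 Apr 2013).
Among Lindqvist, Takahashi and Marino, by years of continuous service (higher first) (reversed rule for this group): Lindqvist and Takahashi (20 years) before Marino (10 years).
Lindqvist and Takahashi are each not an endowed-chair holder, so the next rule applies.
Among Lindqvist and Takahashi, alphabetically by surname: Lindqvist before Takahashi.
Among Whitfield, Tran, Pereira and Szabo, by years of continuous service (higher first) (reversed rule for this group): Whitfield (37 years) before Tran (25 years) before Pereira and Szabo (15 years).
Pereira and Szabo are each not an endowed-chair holder, so the next rule applies.
Among Pereira and Szabo, alphabetically by surname: Pereira before Szabo.
Order: Farouk, Quinn, Lindqvist, Takahashi, Marino, Whitfield, Tran, Pereira, Szabo.

Whitfield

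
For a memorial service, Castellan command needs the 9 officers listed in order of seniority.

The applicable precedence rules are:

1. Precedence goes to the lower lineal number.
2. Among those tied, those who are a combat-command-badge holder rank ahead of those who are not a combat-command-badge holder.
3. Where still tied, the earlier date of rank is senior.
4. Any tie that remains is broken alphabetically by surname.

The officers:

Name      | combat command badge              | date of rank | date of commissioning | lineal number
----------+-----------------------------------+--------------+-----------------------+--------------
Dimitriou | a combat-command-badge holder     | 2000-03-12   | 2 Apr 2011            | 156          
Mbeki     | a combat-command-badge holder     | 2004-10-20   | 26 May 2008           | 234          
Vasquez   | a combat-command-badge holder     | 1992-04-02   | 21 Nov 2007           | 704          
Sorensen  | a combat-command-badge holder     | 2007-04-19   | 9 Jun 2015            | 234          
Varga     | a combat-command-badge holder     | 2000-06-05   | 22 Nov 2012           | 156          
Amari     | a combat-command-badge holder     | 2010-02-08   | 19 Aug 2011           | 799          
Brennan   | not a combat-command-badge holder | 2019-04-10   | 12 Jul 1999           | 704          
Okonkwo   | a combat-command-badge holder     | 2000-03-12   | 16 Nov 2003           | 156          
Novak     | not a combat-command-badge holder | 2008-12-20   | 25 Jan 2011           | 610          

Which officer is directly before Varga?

Okonkwo

By lineal number (lower first): Dimitriou, Okonkwo and Varga (each 156); then Mbeki and Sorensen (both 234); then Novak (610); then Vasquez and Brennan (both 704); then Amari (799).
Dimitriou, Okonkwo and Varga are each a combat-command-badge holder, so the next rule applies.
Among Dimitriou, Okonkwo and Varga, by date of rank (earlier first): Dimitriou and Okonkwo (2000-03-12) before Varga (2000-06-05).
Among Dimitriou and Okonkwo, alphabetically by surname: Dimitriou before Okonkwo.
Mbeki and Sorensen are each a combat-command-badge holder, so the next rule applies.
Among Mbeki and Sorensen, by date of rank (earlier first): Mbeki (2004-10-20) before Sorensen (2007-04-19).
Among Vasquez and Brennan, a combat-command-badge holder before not a combat-command-badge holder: Vasquez (a combat-command-badge holder) before Brennan (not a combat-command-badge holder).
Order: Dimitriou, Okonkwo, Varga, Mbeki, Sorensen, Novak, Vasquez, Brennan, Amari.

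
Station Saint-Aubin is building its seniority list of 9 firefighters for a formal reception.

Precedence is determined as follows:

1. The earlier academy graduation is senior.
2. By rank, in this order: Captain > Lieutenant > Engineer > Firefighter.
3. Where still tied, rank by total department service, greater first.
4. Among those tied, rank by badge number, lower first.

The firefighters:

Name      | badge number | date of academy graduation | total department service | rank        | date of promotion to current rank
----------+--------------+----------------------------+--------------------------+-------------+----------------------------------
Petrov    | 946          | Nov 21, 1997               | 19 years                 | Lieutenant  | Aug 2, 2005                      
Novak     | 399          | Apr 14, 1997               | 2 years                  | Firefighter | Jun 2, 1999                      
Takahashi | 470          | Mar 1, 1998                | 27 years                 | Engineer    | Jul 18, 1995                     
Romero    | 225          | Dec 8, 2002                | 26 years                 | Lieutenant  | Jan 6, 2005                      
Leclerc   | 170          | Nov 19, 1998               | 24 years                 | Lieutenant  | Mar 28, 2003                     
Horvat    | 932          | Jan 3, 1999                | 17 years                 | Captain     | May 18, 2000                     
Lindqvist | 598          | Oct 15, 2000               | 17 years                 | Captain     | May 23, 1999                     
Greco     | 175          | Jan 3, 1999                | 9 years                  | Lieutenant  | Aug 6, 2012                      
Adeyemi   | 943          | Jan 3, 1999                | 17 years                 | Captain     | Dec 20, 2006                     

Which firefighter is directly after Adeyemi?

By date of academy graduation (earlier first): Novak (Apr 14, 1997); then Petrov (Nov 21, 1997); then Takahashi (Mar 1, 1998); then Leclerc (Nov 19, 1998); then Horvat, Adeyemi and Greco (each Jan 3, 1999); then Lindqvist (Oct 15, 2000); then Romero (Dec 8, 2002).
Among Horvat, Adeyemi and Greco, by rank: Horvat and Adeyemi (Captain) before Greco (Lieutenant).
Horvat and Adeyemi both have total department service 17 years, so the next rule applies.
Among Horvat and Adeyemi, by badge number (lower first): Horvat (932) before Adeyemi (943).
Order: Novak, Petrov, Takahashi, Leclerc, Horvat, Adeyemi, Greco, Lindqvist, Romero.

Greco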